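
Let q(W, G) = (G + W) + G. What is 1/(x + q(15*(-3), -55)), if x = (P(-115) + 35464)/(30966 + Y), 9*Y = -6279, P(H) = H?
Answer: -90805/13968728 ≈ -0.0065006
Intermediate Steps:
q(W, G) = W + 2*G
Y = -2093/3 (Y = (1/9)*(-6279) = -2093/3 ≈ -697.67)
x = 106047/90805 (x = (-115 + 35464)/(30966 - 2093/3) = 35349/(90805/3) = 35349*(3/90805) = 106047/90805 ≈ 1.1679)
1/(x + q(15*(-3), -55)) = 1/(106047/90805 + (15*(-3) + 2*(-55))) = 1/(106047/90805 + (-45 - 110)) = 1/(106047/90805 - 155) = 1/(-13968728/90805) = -90805/13968728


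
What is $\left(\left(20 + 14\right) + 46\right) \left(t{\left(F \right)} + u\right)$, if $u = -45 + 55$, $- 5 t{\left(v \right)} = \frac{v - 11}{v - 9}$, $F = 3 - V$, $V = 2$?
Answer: $780$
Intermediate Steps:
$F = 1$ ($F = 3 - 2 = 1$)
$t{\left(v \right)} = - \frac{-11 + v}{5 \left(-9 + v\right)}$ ($t{\left(v \right)} = - \frac{\left(v - 11\right) \frac{1}{v - 9}}{5} = - \frac{\left(-11 + v\right) \frac{1}{-9 + v}}{5} = - \frac{\frac{1}{-9 + v} \left(-11 + v\right)}{5} = - \frac{-11 + v}{5 \left(-9 + v\right)}$)
$u = 10$
$\left(\left(20 + 14\right) + 46\right) \left(t{\left(F \right)} + u\right) = \left(\left(20 + 14\right) + 46\right) \left(\frac{11 - 1}{5 \left(-9 + 1\right)} + 10\right) = \left(34 + 46\right) \left(\frac{11 - 1}{5 \left(-8\right)} + 10\right) = 80 \left(\frac{1}{5} \left(- \frac{1}{8}\right) 10 + 10\right) = 80 \left(- \frac{1}{4} + 10\right) = 80 \cdot \frac{39}{4} = 780$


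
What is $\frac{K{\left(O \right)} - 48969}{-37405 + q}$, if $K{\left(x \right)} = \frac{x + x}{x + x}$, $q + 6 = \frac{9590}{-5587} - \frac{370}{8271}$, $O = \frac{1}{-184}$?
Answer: $\frac{2262815050536}{1728846576727} \approx 1.3089$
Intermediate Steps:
$O = - \frac{1}{184} \approx -0.0054348$
$q = - \frac{358646542}{46210077}$ ($q = -6 + \left(\frac{9590}{-5587} - \frac{370}{8271}\right) = -6 + \left(9590 \left(- \frac{1}{5587}\right) - \frac{370}{8271}\right) = -6 - \frac{81386080}{46210077} = - \frac{358646542}{46210077} \approx -7.7612$)
$K{\left(x \right)} = 1$ ($K{\left(x \right)} = \frac{2 x}{2 x} = 2 x \frac{1}{2 x} = 1$)
$\frac{K{\left(O \right)} - 48969}{-37405 + q} = \frac{1 - 48969}{-37405 - \frac{358646542}{46210077}} = - \frac{48968}{- \frac{1728846576727}{46210077}} = \left(-48968\right) \left(- \frac{46210077}{1728846576727}\right) = \frac{2262815050536}{1728846576727}$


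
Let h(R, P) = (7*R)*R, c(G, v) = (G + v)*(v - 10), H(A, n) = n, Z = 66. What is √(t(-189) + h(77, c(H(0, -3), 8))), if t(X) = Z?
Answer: √41569 ≈ 203.88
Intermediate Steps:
t(X) = 66
c(G, v) = (-10 + v)*(G + v) (c(G, v) = (G + v)*(-10 + v) = (-10 + v)*(G + v))
h(R, P) = 7*R²
√(t(-189) + h(77, c(H(0, -3), 8))) = √(66 + 7*77²) = √(66 + 7*5929) = √(66 + 41503) = √41569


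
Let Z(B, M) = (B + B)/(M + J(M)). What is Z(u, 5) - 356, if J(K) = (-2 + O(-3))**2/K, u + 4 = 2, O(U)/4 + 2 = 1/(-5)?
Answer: -1261096/3541 ≈ -356.14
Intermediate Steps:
O(U) = -44/5 (O(U) = -8 + 4/(-5) = -8 + 4*(-1/5) = -8 - 4/5 = -44/5)
u = -2 (u = -4 + 2 = -2)
J(K) = 2916/(25*K) (J(K) = (-2 - 44/5)**2/K = (-54/5)**2/K = 2916/(25*K))
Z(B, M) = 2*B/(M + 2916/(25*M)) (Z(B, M) = (B + B)/(M + 2916/(25*M)) = (2*B)/(M + 2916/(25*M)) = 2*B/(M + 2916/(25*M)))
Z(u, 5) - 356 = 50*(-2)*5/(2916 + 25*5**2) - 356 = 50*(-2)*5/(2916 + 25*25) - 356 = 50*(-2)*5/(2916 + 625) - 356 = 50*(-2)*5/3541 - 356 = 50*(-2)*5*(1/3541) - 356 = -500/3541 - 356 = -1261096/3541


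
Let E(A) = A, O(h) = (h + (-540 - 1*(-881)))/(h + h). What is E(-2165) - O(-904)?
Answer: -3914883/1808 ≈ -2165.3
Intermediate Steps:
O(h) = (341 + h)/(2*h) (O(h) = (h + (-540 + 881))/((2*h)) = (h + 341)*(1/(2*h)) = (341 + h)*(1/(2*h)) = (341 + h)/(2*h))
E(-2165) - O(-904) = -2165 - (341 - 904)/(2*(-904)) = -2165 - (-1)*(-563)/(2*904) = -2165 - 1*563/1808 = -2165 - 563/1808 = -3914883/1808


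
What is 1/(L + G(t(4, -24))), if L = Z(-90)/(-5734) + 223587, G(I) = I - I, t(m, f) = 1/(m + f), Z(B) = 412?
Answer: 2867/641023723 ≈ 4.4725e-6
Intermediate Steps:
t(m, f) = 1/(f + m)
G(I) = 0
L = 641023723/2867 (L = 412/(-5734) + 223587 = 412*(-1/5734) + 223587 = -206/2867 + 223587 = 641023723/2867 ≈ 2.2359e+5)
1/(L + G(t(4, -24))) = 1/(641023723/2867 + 0) = 1/(641023723/2867) = 2867/641023723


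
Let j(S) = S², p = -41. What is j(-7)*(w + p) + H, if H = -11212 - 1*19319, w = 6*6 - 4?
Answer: -30972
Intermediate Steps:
w = 32 (w = 36 - 4 = 32)
H = -30531 (H = -11212 - 19319 = -30531)
j(-7)*(w + p) + H = (-7)²*(32 - 41) - 30531 = 49*(-9) - 30531 = -441 - 30531 = -30972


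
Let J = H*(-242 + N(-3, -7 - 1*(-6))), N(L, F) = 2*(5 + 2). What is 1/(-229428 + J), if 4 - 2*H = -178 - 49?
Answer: -1/255762 ≈ -3.9099e-6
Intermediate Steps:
N(L, F) = 14 (N(L, F) = 2*7 = 14)
H = 231/2 (H = 2 - (-178 - 49)/2 = 2 - ½*(-227) = 2 + 227/2 = 231/2 ≈ 115.50)
J = -26334 (J = 231*(-242 + 14)/2 = (231/2)*(-228) = -26334)
1/(-229428 + J) = 1/(-229428 - 26334) = 1/(-255762) = -1/255762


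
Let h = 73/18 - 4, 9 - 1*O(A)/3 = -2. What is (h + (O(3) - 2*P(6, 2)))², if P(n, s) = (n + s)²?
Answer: 2920681/324 ≈ 9014.5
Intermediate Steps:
O(A) = 33 (O(A) = 27 - 3*(-2) = 27 + 6 = 33)
h = 1/18 (h = 73*(1/18) - 4 = 73/18 - 4 = 1/18 ≈ 0.055556)
(h + (O(3) - 2*P(6, 2)))² = (1/18 + (33 - 2*(6 + 2)²))² = (1/18 + (33 - 2*8²))² = (1/18 + (33 - 2*64))² = (1/18 + (33 - 128))² = (1/18 - 95)² = (-1709/18)² = 2920681/324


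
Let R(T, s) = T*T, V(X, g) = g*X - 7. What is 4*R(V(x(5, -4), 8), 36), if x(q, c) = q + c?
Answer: 4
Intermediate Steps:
x(q, c) = c + q
V(X, g) = -7 + X*g (V(X, g) = X*g - 7 = -7 + X*g)
R(T, s) = T²
4*R(V(x(5, -4), 8), 36) = 4*(-7 + (-4 + 5)*8)² = 4*(-7 + 1*8)² = 4*(-7 + 8)² = 4*1² = 4*1 = 4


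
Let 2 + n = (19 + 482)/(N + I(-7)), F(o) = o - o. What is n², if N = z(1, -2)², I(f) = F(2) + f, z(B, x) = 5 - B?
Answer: 25921/9 ≈ 2880.1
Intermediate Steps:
F(o) = 0
I(f) = f (I(f) = 0 + f = f)
N = 16 (N = (5 - 1*1)² = (5 - 1)² = 4² = 16)
n = 161/3 (n = -2 + (19 + 482)/(16 - 7) = -2 + 501/9 = -2 + 501*(⅑) = -2 + 167/3 = 161/3 ≈ 53.667)
n² = (161/3)² = 25921/9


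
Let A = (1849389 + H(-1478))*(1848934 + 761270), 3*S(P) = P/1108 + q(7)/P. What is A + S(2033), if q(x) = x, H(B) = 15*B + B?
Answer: 32204162773160414333/6757692 ≈ 4.7656e+12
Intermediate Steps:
H(B) = 16*B
S(P) = P/3324 + 7/(3*P) (S(P) = (P/1108 + 7/P)/3 = (7/P + P/1108)/3 = P/3324 + 7/(3*P))
A = 4765556461164 (A = (1849389 + 16*(-1478))*(1848934 + 761270) = (1849389 - 23648)*2610204 = 1825741*2610204 = 4765556461164)
A + S(2033) = 4765556461164 + (1/3324)*(7756 + 2033²)/2033 = 4765556461164 + (1/3324)*(1/2033)*(7756 + 4133089) = 4765556461164 + (1/3324)*(1/2033)*4140845 = 4765556461164 + 4140845/6757692 = 32204162773160414333/6757692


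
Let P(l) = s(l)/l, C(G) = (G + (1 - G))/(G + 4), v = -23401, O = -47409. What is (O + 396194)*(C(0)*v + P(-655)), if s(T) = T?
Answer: -8160522645/4 ≈ -2.0401e+9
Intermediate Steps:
C(G) = 1/(4 + G)
P(l) = 1 (P(l) = l/l = 1)
(O + 396194)*(C(0)*v + P(-655)) = (-47409 + 396194)*(-23401/(4 + 0) + 1) = 348785*(-23401/4 + 1) = 348785*(-23397/4) = -8160522645/4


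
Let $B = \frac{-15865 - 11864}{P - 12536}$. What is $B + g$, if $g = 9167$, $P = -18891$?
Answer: $\frac{288119038}{31427} \approx 9167.9$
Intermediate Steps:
$B = \frac{27729}{31427}$ ($B = \frac{-15865 - 11864}{-18891 - 12536} = - \frac{27729}{-31427} = \left(-27729\right) \left(- \frac{1}{31427}\right) = \frac{27729}{31427} \approx 0.88233$)
$B + g = \frac{27729}{31427} + 9167 = \frac{288119038}{31427}$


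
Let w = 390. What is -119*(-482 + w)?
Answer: 10948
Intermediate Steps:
-119*(-482 + w) = -119*(-482 + 390) = -119*(-92) = 10948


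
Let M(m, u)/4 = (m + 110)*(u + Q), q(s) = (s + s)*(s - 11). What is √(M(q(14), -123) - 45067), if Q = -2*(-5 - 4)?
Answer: I*√126547 ≈ 355.73*I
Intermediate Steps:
Q = 18 (Q = -2*(-9) = 18)
q(s) = 2*s*(-11 + s) (q(s) = (2*s)*(-11 + s) = 2*s*(-11 + s))
M(m, u) = 4*(18 + u)*(110 + m) (M(m, u) = 4*((m + 110)*(u + 18)) = 4*((110 + m)*(18 + u)) = 4*((18 + u)*(110 + m)) = 4*(18 + u)*(110 + m))
√(M(q(14), -123) - 45067) = √((7920 + 72*(2*14*(-11 + 14)) + 440*(-123) + 4*(2*14*(-11 + 14))*(-123)) - 45067) = √((7920 + 72*(2*14*3) - 54120 + 4*(2*14*3)*(-123)) - 45067) = √((7920 + 72*84 - 54120 + 4*84*(-123)) - 45067) = √((7920 + 6048 - 54120 - 41328) - 45067) = √(-81480 - 45067) = √(-126547) = I*√126547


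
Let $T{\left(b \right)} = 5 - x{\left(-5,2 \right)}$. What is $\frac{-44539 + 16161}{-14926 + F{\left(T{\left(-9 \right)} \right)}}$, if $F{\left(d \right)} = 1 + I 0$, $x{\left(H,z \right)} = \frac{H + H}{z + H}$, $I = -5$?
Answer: $\frac{28378}{14925} \approx 1.9014$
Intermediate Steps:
$x{\left(H,z \right)} = \frac{2 H}{H + z}$
$T{\left(b \right)} = \frac{5}{3}$ ($T{\left(b \right)} = 5 - 2 \left(-5\right) \frac{1}{-5 + 2} = 5 - 2 \left(-5\right) \frac{1}{-3} = 5 - 2 \left(-5\right) \left(- \frac{1}{3}\right) = 5 - \frac{10}{3} = \frac{5}{3}$)
$F{\left(d \right)} = 1$ ($F{\left(d \right)} = 1 - 0 = 1 + 0 = 1$)
$\frac{-44539 + 16161}{-14926 + F{\left(T{\left(-9 \right)} \right)}} = \frac{-44539 + 16161}{-14926 + 1} = - \frac{28378}{-14925} = \left(-28378\right) \left(- \frac{1}{14925}\right) = \frac{28378}{14925}$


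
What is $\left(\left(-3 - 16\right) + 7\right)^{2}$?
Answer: $144$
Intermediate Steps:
$\left(\left(-3 - 16\right) + 7\right)^{2} = \left(-19 + 7\right)^{2} = \left(-12\right)^{2} = 144$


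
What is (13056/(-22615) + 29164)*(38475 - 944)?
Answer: 24752850604924/22615 ≈ 1.0945e+9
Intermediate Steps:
(13056/(-22615) + 29164)*(38475 - 944) = (13056*(-1/22615) + 29164)*37531 = (-13056/22615 + 29164)*37531 = (659530804/22615)*37531 = 24752850604924/22615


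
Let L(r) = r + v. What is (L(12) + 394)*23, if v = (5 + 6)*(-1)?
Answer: 9085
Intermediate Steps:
v = -11 (v = 11*(-1) = -11)
L(r) = -11 + r (L(r) = r - 11 = -11 + r)
(L(12) + 394)*23 = ((-11 + 12) + 394)*23 = (1 + 394)*23 = 395*23 = 9085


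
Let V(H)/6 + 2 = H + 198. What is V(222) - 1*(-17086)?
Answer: 19594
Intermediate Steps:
V(H) = 1176 + 6*H (V(H) = -12 + 6*(H + 198) = -12 + 6*(198 + H) = -12 + (1188 + 6*H) = 1176 + 6*H)
V(222) - 1*(-17086) = (1176 + 6*222) - 1*(-17086) = (1176 + 1332) + 17086 = 2508 + 17086 = 19594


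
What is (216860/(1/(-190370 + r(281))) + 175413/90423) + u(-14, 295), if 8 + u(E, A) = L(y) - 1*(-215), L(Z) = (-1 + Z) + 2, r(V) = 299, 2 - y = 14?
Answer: -1242375756219353/30141 ≈ -4.1219e+10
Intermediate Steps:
y = -12 (y = 2 - 1*14 = 2 - 14 = -12)
L(Z) = 1 + Z
u(E, A) = 196 (u(E, A) = -8 + ((1 - 12) - 1*(-215)) = -8 + (-11 + 215) = -8 + 204 = 196)
(216860/(1/(-190370 + r(281))) + 175413/90423) + u(-14, 295) = (216860/(1/(-190370 + 299)) + 175413/90423) + 196 = (216860/(1/(-190071)) + 175413*(1/90423)) + 196 = (216860/(-1/190071) + 58471/30141) + 196 = (216860*(-190071) + 58471/30141) + 196 = (-41218797060 + 58471/30141) + 196 = -1242375762126989/30141 + 196 = -1242375756219353/30141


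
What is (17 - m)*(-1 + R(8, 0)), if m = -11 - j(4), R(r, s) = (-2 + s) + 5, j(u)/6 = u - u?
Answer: 56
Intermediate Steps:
j(u) = 0 (j(u) = 6*(u - u) = 6*0 = 0)
R(r, s) = 3 + s
m = -11 (m = -11 - 1*0 = -11 + 0 = -11)
(17 - m)*(-1 + R(8, 0)) = (17 - 1*(-11))*(-1 + (3 + 0)) = (17 + 11)*(-1 + 3) = 28*2 = 56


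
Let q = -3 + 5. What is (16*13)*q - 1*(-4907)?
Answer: 5323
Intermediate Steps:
q = 2
(16*13)*q - 1*(-4907) = (16*13)*2 - 1*(-4907) = 208*2 + 4907 = 416 + 4907 = 5323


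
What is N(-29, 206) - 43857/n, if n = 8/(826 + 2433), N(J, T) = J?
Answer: -142930195/8 ≈ -1.7866e+7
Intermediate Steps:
n = 8/3259 ≈ 0.0024547
N(-29, 206) - 43857/n = -29 - 43857/8/3259 = -29 - 43857*3259/8 = -29 - 142929963/8 = -142930195/8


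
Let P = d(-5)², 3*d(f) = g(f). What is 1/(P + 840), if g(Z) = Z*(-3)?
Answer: 1/865 ≈ 0.0011561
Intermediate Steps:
g(Z) = -3*Z
d(f) = -f (d(f) = (-3*f)/3 = -f)
P = 25 (P = (-1*(-5))² = 5² = 25)
1/(P + 840) = 1/(25 + 840) = 1/865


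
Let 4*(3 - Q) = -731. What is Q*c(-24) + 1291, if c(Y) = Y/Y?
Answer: 5907/4 ≈ 1476.8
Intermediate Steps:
Q = 743/4 (Q = 3 - 1/4*(-731) = 3 + 731/4 = 743/4 ≈ 185.75)
c(Y) = 1
Q*c(-24) + 1291 = (743/4)*1 + 1291 = 743/4 + 1291 = 5907/4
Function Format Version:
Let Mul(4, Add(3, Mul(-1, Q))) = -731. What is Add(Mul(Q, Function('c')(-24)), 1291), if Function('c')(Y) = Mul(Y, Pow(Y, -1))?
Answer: Rational(5907, 4) ≈ 1476.8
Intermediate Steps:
Q = Rational(743, 4) (Q = Add(3, Mul(Rational(-1, 4), -731)) = Add(3, Rational(731, 4)) = Rational(743, 4) ≈ 185.75)
Function('c')(Y) = 1
Add(Mul(Q, Function('c')(-24)), 1291) = Add(Mul(Rational(743, 4), 1), 1291) = Add(Rational(743, 4), 1291) = Rational(5907, 4)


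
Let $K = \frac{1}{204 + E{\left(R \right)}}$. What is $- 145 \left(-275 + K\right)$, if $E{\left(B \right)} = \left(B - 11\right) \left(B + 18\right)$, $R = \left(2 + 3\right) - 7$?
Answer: $\frac{159645}{4} \approx 39911.0$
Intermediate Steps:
$R = -2$ ($R = 5 - 7 = -2$)
$E{\left(B \right)} = \left(-11 + B\right) \left(18 + B\right)$
$K = - \frac{1}{4}$ ($K = \frac{1}{204 + \left(-198 + \left(-2\right)^{2} + 7 \left(-2\right)\right)} = \frac{1}{204 - 208} = \frac{1}{-4} = - \frac{1}{4} \approx -0.25$)
$- 145 \left(-275 + K\right) = - 145 \left(-275 - \frac{1}{4}\right) = \left(-145\right) \left(- \frac{1101}{4}\right) = \frac{159645}{4}$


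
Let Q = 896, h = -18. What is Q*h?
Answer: -16128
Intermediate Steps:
Q*h = 896*(-18) = -16128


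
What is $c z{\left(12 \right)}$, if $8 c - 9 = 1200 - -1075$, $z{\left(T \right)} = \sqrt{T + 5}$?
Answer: $\frac{571 \sqrt{17}}{2} \approx 1177.1$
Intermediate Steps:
$z{\left(T \right)} = \sqrt{5 + T}$
$c = \frac{571}{2}$ ($c = \frac{9}{8} + \frac{1200 - -1075}{8} = \frac{9}{8} + \frac{1200 + 1075}{8} = \frac{9}{8} + \frac{1}{8} \cdot 2275 = \frac{9}{8} + \frac{2275}{8} = \frac{571}{2} \approx 285.5$)
$c z{\left(12 \right)} = \frac{571 \sqrt{5 + 12}}{2} = \frac{571 \sqrt{17}}{2}$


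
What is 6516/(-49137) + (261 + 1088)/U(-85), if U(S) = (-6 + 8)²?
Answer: 22086583/65516 ≈ 337.12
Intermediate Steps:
U(S) = 4 (U(S) = 2² = 4)
6516/(-49137) + (261 + 1088)/U(-85) = 6516/(-49137) + (261 + 1088)/4 = 6516*(-1/49137) + 1349*(¼) = -2172/16379 + 1349/4 = 22086583/65516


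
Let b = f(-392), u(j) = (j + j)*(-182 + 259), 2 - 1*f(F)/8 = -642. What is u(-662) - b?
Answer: -107100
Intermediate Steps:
f(F) = 5152 (f(F) = 16 - 8*(-642) = 16 + 5136 = 5152)
u(j) = 154*j (u(j) = (2*j)*77 = 154*j)
b = 5152
u(-662) - b = 154*(-662) - 1*5152 = -101948 - 5152 = -107100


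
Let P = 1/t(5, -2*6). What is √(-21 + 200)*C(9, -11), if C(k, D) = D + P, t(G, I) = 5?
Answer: -54*√179/5 ≈ -144.49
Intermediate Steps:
P = ⅕ (P = 1/5 = ⅕ ≈ 0.20000)
C(k, D) = ⅕ + D (C(k, D) = D + ⅕ = ⅕ + D)
√(-21 + 200)*C(9, -11) = √(-21 + 200)*(⅕ - 11) = √179*(-54/5) = -54*√179/5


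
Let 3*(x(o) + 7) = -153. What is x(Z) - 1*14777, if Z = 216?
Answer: -14835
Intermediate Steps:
x(o) = -58 (x(o) = -7 + (1/3)*(-153) = -7 - 51 = -58)
x(Z) - 1*14777 = -58 - 1*14777 = -58 - 14777 = -14835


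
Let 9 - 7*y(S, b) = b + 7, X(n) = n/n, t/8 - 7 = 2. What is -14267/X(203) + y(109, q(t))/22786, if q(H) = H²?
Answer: -1137810108/79751 ≈ -14267.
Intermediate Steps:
t = 72 (t = 56 + 8*2 = 56 + 16 = 72)
X(n) = 1
y(S, b) = 2/7 - b/7 (y(S, b) = 9/7 - (b + 7)/7 = 9/7 - (7 + b)/7 = 9/7 + (-1 - b/7) = 2/7 - b/7)
-14267/X(203) + y(109, q(t))/22786 = -14267/1 + (2/7 - ⅐*72²)/22786 = -14267*1 + (2/7 - ⅐*5184)*(1/22786) = -14267 + (2/7 - 5184/7)*(1/22786) = -14267 - 5182/7*1/22786 = -14267 - 2591/79751 = -1137810108/79751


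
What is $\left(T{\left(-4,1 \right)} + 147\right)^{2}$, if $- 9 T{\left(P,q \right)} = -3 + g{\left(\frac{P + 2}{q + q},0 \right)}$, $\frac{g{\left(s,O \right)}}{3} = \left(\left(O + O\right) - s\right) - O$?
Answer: $21609$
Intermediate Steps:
$g{\left(s,O \right)} = - 3 s + 3 O$ ($g{\left(s,O \right)} = 3 \left(\left(\left(O + O\right) - s\right) - O\right) = 3 \left(\left(2 O - s\right) - O\right) = 3 \left(\left(- s + 2 O\right) - O\right) = 3 \left(O - s\right) = - 3 s + 3 O$)
$T{\left(P,q \right)} = \frac{1}{3} + \frac{2 + P}{6 q}$ ($T{\left(P,q \right)} = - \frac{-3 + \left(- 3 \frac{P + 2}{q + q} + 3 \cdot 0\right)}{9} = - \frac{-3 + \left(- 3 \frac{2 + P}{2 q} + 0\right)}{9} = - \frac{-3 + \left(- \frac{3 \left(2 + P\right)}{2 q} + 0\right)}{9} = - \frac{-3 - \frac{3 \left(2 + P\right)}{2 q}}{9} = \frac{1}{3} + \frac{2 + P}{6 q}$)
$\left(T{\left(-4,1 \right)} + 147\right)^{2} = \left(\frac{2 - 4 + 2 \cdot 1}{6 \cdot 1} + 147\right)^{2} = \left(\frac{1}{6} \cdot 1 \left(2 - 4 + 2\right) + 147\right)^{2} = \left(\frac{1}{6} \cdot 1 \cdot 0 + 147\right)^{2} = \left(0 + 147\right)^{2} = 147^{2} = 21609$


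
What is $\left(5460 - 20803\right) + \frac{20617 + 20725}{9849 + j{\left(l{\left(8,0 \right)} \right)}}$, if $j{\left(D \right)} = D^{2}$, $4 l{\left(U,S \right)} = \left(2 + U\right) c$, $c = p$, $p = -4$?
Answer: $- \frac{152606165}{9949} \approx -15339.0$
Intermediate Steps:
$c = -4$
$l{\left(U,S \right)} = -2 - U$ ($l{\left(U,S \right)} = \frac{\left(2 + U\right) \left(-4\right)}{4} = \frac{-8 - 4 U}{4} = -2 - U$)
$\left(5460 - 20803\right) + \frac{20617 + 20725}{9849 + j{\left(l{\left(8,0 \right)} \right)}} = \left(5460 - 20803\right) + \frac{20617 + 20725}{9849 + \left(-2 - 8\right)^{2}} = \left(5460 - 20803\right) + \frac{41342}{9849 + \left(-2 - 8\right)^{2}} = -15343 + \frac{41342}{9849 + \left(-10\right)^{2}} = -15343 + \frac{41342}{9849 + 100} = -15343 + \frac{41342}{9949} = - \frac{152606165}{9949}$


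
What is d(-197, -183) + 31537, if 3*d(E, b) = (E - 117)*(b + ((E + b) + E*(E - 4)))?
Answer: -12162065/3 ≈ -4.0540e+6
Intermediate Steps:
d(E, b) = (-117 + E)*(E + 2*b + E*(-4 + E))/3 (d(E, b) = ((E - 117)*(b + ((E + b) + E*(E - 4))))/3 = ((-117 + E)*(b + ((E + b) + E*(-4 + E))))/3 = ((-117 + E)*(b + (E + b + E*(-4 + E))))/3 = ((-117 + E)*(E + 2*b + E*(-4 + E)))/3 = (-117 + E)*(E + 2*b + E*(-4 + E))/3)
d(-197, -183) + 31537 = (-78*(-183) - 40*(-197)**2 + 117*(-197) + (1/3)*(-197)**3 + (2/3)*(-197)*(-183)) + 31537 = (14274 - 40*38809 - 23049 + (1/3)*(-7645373) + 24034) + 31537 = (14274 - 1552360 - 23049 - 7645373/3 + 24034) + 31537 = -12256676/3 + 31537 = -12162065/3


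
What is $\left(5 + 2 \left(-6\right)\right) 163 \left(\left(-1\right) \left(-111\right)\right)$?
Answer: $-126651$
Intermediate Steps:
$\left(5 + 2 \left(-6\right)\right) 163 \left(\left(-1\right) \left(-111\right)\right) = \left(5 - 12\right) 163 \cdot 111 = \left(-7\right) 163 \cdot 111 = \left(-1141\right) 111 = -126651$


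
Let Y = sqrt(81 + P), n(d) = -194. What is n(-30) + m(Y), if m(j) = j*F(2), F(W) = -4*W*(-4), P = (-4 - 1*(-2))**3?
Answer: -194 + 32*sqrt(73) ≈ 79.408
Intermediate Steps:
P = -8 (P = (-4 + 2)**3 = (-2)**3 = -8)
F(W) = 16*W
Y = sqrt(73) (Y = sqrt(81 - 8) = sqrt(73) ≈ 8.5440)
m(j) = 32*j (m(j) = j*(16*2) = j*32 = 32*j)
n(-30) + m(Y) = -194 + 32*sqrt(73)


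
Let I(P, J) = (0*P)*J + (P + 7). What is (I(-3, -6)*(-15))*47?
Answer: -2820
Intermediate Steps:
I(P, J) = 7 + P (I(P, J) = 0*J + (7 + P) = 0 + (7 + P) = 7 + P)
(I(-3, -6)*(-15))*47 = ((7 - 3)*(-15))*47 = (4*(-15))*47 = -60*47 = -2820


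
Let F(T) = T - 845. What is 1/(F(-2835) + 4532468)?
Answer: 1/4528788 ≈ 2.2081e-7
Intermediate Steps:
F(T) = -845 + T
1/(F(-2835) + 4532468) = 1/((-845 - 2835) + 4532468) = 1/(-3680 + 4532468) = 1/4528788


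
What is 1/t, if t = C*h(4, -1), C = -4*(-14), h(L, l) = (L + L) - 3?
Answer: 1/280 ≈ 0.0035714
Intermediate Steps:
h(L, l) = -3 + 2*L (h(L, l) = 2*L - 3 = -3 + 2*L)
C = 56
t = 280 (t = 56*(-3 + 2*4) = 56*(-3 + 8) = 56*5 = 280)
1/t = 1/280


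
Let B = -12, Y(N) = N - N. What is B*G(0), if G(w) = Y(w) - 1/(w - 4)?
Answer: -3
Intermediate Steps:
Y(N) = 0
G(w) = -1/(-4 + w) (G(w) = 0 - 1/(w - 4) = 0 - 1/(-4 + w) = -1/(-4 + w))
B*G(0) = -(-12)/(-4 + 0) = -(-12)/(-4) = -(-12)*(-1)/4 = -12*¼ = -3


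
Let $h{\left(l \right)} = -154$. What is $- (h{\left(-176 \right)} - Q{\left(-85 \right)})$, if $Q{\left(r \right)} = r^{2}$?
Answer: $7379$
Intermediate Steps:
$- (h{\left(-176 \right)} - Q{\left(-85 \right)}) = - (-154 - \left(-85\right)^{2}) = - (-154 - 7225) = \left(-1\right) \left(-7379\right) = 7379$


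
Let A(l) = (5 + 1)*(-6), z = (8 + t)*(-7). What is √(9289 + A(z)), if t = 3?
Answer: √9253 ≈ 96.193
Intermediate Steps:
z = -77 (z = (8 + 3)*(-7) = 11*(-7) = -77)
A(l) = -36 (A(l) = 6*(-6) = -36)
√(9289 + A(z)) = √(9289 - 36) = √9253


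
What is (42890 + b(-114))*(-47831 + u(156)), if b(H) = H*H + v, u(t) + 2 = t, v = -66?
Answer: -2661330140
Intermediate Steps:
u(t) = -2 + t
b(H) = -66 + H**2 (b(H) = H*H - 66 = H**2 - 66 = -66 + H**2)
(42890 + b(-114))*(-47831 + u(156)) = (42890 + (-66 + (-114)**2))*(-47831 + (-2 + 156)) = (42890 + (-66 + 12996))*(-47831 + 154) = (42890 + 12930)*(-47677) = 55820*(-47677) = -2661330140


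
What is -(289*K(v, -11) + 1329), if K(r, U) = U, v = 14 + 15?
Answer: 1850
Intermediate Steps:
v = 29
-(289*K(v, -11) + 1329) = -(289*(-11) + 1329) = -(-3179 + 1329) = -1*(-1850) = 1850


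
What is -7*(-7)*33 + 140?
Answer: 1757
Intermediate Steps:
-7*(-7)*33 + 140 = 49*33 + 140 = 1617 + 140 = 1757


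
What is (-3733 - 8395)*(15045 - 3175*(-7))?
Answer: -452010560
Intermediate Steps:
(-3733 - 8395)*(15045 - 3175*(-7)) = -12128*(15045 + 22225) = -12128*37270 = -452010560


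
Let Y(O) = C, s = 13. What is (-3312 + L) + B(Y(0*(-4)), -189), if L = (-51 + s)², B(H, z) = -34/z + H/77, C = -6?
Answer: -3883360/2079 ≈ -1867.9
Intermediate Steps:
Y(O) = -6
B(H, z) = -34/z + H/77 (B(H, z) = -34/z + H*(1/77) = -34/z + H/77)
L = 1444 (L = (-51 + 13)² = (-38)² = 1444)
(-3312 + L) + B(Y(0*(-4)), -189) = (-3312 + 1444) + (-34/(-189) + (1/77)*(-6)) = -1868 + (-34*(-1/189) - 6/77) = -1868 + (34/189 - 6/77) = -1868 + 212/2079 = -3883360/2079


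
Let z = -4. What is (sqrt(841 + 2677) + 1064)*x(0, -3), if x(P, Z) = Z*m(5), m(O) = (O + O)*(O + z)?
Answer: -31920 - 30*sqrt(3518) ≈ -33699.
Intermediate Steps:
m(O) = 2*O*(-4 + O) (m(O) = (O + O)*(O - 4) = (2*O)*(-4 + O) = 2*O*(-4 + O))
x(P, Z) = 10*Z (x(P, Z) = Z*(2*5*(-4 + 5)) = Z*(2*5*1) = Z*10 = 10*Z)
(sqrt(841 + 2677) + 1064)*x(0, -3) = (sqrt(841 + 2677) + 1064)*(10*(-3)) = (sqrt(3518) + 1064)*(-30) = (1064 + sqrt(3518))*(-30) = -31920 - 30*sqrt(3518)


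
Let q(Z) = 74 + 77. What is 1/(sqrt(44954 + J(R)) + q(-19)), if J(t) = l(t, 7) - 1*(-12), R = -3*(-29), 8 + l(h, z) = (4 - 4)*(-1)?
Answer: -151/22157 + sqrt(44958)/22157 ≈ 0.0027546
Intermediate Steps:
q(Z) = 151
l(h, z) = -8 (l(h, z) = -8 + (4 - 4)*(-1) = -8 + 0*(-1) = -8 + 0 = -8)
R = 87
J(t) = 4 (J(t) = -8 - 1*(-12) = -8 + 12 = 4)
1/(sqrt(44954 + J(R)) + q(-19)) = 1/(sqrt(44954 + 4) + 151) = 1/(sqrt(44958) + 151) = 1/(151 + sqrt(44958))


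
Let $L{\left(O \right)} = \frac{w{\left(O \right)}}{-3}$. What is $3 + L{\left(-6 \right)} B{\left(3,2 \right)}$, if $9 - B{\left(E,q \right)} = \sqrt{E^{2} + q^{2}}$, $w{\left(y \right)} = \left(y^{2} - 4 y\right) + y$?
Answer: $-159 + 18 \sqrt{13} \approx -94.1$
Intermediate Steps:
$w{\left(y \right)} = y^{2} - 3 y$
$L{\left(O \right)} = - \frac{O \left(-3 + O\right)}{3}$ ($L{\left(O \right)} = \frac{O \left(-3 + O\right)}{-3} = O \left(-3 + O\right) \left(- \frac{1}{3}\right) = - \frac{O \left(-3 + O\right)}{3}$)
$B{\left(E,q \right)} = 9 - \sqrt{E^{2} + q^{2}}$
$3 + L{\left(-6 \right)} B{\left(3,2 \right)} = 3 + \frac{1}{3} \left(-6\right) \left(3 - -6\right) \left(9 - \sqrt{3^{2} + 2^{2}}\right) = 3 + \frac{1}{3} \left(-6\right) \left(3 + 6\right) \left(9 - \sqrt{9 + 4}\right) = 3 + \frac{1}{3} \left(-6\right) 9 \left(9 - \sqrt{13}\right) = 3 - 18 \left(9 - \sqrt{13}\right) = 3 - \left(162 - 18 \sqrt{13}\right) = -159 + 18 \sqrt{13}$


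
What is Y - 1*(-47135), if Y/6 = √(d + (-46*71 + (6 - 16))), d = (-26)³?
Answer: 47135 + 12*I*√5213 ≈ 47135.0 + 866.41*I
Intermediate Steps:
d = -17576
Y = 12*I*√5213 (Y = 6*√(-17576 + (-46*71 + (6 - 16))) = 6*√(-17576 + (-3266 - 10)) = 6*√(-17576 - 3276) = 6*√(-20852) = 6*(2*I*√5213) = 12*I*√5213 ≈ 866.41*I)
Y - 1*(-47135) = 12*I*√5213 - 1*(-47135) = 12*I*√5213 + 47135 = 47135 + 12*I*√5213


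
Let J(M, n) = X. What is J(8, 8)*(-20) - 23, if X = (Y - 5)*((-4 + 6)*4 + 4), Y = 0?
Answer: 1177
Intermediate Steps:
X = -60 (X = (0 - 5)*((-4 + 6)*4 + 4) = -5*(2*4 + 4) = -5*(8 + 4) = -5*12 = -60)
J(M, n) = -60
J(8, 8)*(-20) - 23 = -60*(-20) - 23 = 1200 - 23 = 1177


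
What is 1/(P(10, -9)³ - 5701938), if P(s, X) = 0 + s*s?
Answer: -1/4701938 ≈ -2.1268e-7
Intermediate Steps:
P(s, X) = s² (P(s, X) = 0 + s² = s²)
1/(P(10, -9)³ - 5701938) = 1/((10²)³ - 5701938) = 1/(100³ - 5701938) = 1/(1000000 - 5701938) = 1/(-4701938) = -1/4701938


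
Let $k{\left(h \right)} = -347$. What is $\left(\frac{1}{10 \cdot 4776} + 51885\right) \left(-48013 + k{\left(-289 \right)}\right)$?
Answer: $- \frac{998645123203}{398} \approx -2.5092 \cdot 10^{9}$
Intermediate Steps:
$\left(\frac{1}{10 \cdot 4776} + 51885\right) \left(-48013 + k{\left(-289 \right)}\right) = \left(\frac{1}{10 \cdot 4776} + 51885\right) \left(-48013 - 347\right) = \left(\frac{1}{47760} + 51885\right) \left(-48360\right) = \frac{2478027601}{47760} \left(-48360\right) = - \frac{998645123203}{398}$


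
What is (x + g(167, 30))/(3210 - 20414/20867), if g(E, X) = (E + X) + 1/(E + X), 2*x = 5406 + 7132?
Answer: 26580447201/13191643232 ≈ 2.0149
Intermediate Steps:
x = 6269 (x = (5406 + 7132)/2 = (½)*12538 = 6269)
g(E, X) = E + X + 1/(E + X)
(x + g(167, 30))/(3210 - 20414/20867) = (6269 + (1 + 167² + 30² + 2*167*30)/(167 + 30))/(3210 - 20414/20867) = (6269 + (1 + 27889 + 900 + 10020)/197)/(3210 - 20414*1/20867) = (6269 + (1/197)*38810)/(3210 - 20414/20867) = (6269 + 38810/197)/(66962656/20867) = (1273803/197)*(20867/66962656) = 26580447201/13191643232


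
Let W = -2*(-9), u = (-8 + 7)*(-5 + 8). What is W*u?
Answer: -54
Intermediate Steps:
u = -3 (u = -1*3 = -3)
W = 18
W*u = 18*(-3) = -54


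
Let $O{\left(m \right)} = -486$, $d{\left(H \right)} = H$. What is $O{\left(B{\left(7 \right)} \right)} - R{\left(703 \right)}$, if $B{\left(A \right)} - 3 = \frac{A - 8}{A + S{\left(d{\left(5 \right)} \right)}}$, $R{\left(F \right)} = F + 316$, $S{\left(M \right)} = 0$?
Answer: $-1505$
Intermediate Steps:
$R{\left(F \right)} = 316 + F$
$B{\left(A \right)} = 3 + \frac{-8 + A}{A}$ ($B{\left(A \right)} = 3 + \frac{A - 8}{A + 0} = 3 + \frac{-8 + A}{A}$)
$O{\left(B{\left(7 \right)} \right)} - R{\left(703 \right)} = -486 - \left(316 + 703\right) = -486 - 1019 = -1505$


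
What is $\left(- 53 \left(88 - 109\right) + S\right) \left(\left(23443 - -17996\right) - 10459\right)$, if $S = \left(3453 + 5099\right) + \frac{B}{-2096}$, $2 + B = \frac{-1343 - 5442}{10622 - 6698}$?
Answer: $\frac{615663826751785}{2056176} \approx 2.9942 \cdot 10^{8}$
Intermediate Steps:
$B = - \frac{14633}{3924}$ ($B = -2 + \frac{-1343 - 5442}{10622 - 6698} = -2 - \frac{6785}{3924} = - \frac{14633}{3924} \approx -3.7291$)
$S = \frac{70337683241}{8224704}$ ($S = \left(3453 + 5099\right) - \frac{14633}{3924 \left(-2096\right)} = 8552 - - \frac{14633}{8224704} = 8552 + \frac{14633}{8224704} = \frac{70337683241}{8224704} \approx 8552.0$)
$\left(- 53 \left(88 - 109\right) + S\right) \left(\left(23443 - -17996\right) - 10459\right) = \left(- 53 \left(88 - 109\right) + \frac{70337683241}{8224704}\right) \left(\left(23443 - -17996\right) - 10459\right) = \left(\left(-53\right) \left(-21\right) + \frac{70337683241}{8224704}\right) \left(\left(23443 + 17996\right) - 10459\right) = \left(1113 + \frac{70337683241}{8224704}\right) \left(41439 - 10459\right) = \frac{79491778793}{8224704} \cdot 30980 = \frac{615663826751785}{2056176}$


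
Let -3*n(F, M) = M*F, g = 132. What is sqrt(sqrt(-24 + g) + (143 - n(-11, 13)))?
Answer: sqrt(858 + 54*sqrt(3))/3 ≈ 10.282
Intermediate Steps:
n(F, M) = -F*M/3 (n(F, M) = -M*F/3 = -F*M/3)
sqrt(sqrt(-24 + g) + (143 - n(-11, 13))) = sqrt(sqrt(-24 + 132) + (143 - (-1)*(-11)*13/3)) = sqrt(sqrt(108) + (143 - 1*143/3)) = sqrt(6*sqrt(3) + (143 - 143/3)) = sqrt(6*sqrt(3) + 286/3) = sqrt(286/3 + 6*sqrt(3))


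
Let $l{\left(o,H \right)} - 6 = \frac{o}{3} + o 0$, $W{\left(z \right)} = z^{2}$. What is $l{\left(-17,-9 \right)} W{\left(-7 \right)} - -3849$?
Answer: $\frac{11596}{3} \approx 3865.3$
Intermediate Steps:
$l{\left(o,H \right)} = 6 + \frac{o}{3}$ ($l{\left(o,H \right)} = 6 + \left(\frac{o}{3} + o 0\right) = 6 + \left(o \frac{1}{3} + 0\right) = 6 + \left(\frac{o}{3} + 0\right) = 6 + \frac{o}{3}$)
$l{\left(-17,-9 \right)} W{\left(-7 \right)} - -3849 = \left(6 + \frac{1}{3} \left(-17\right)\right) \left(-7\right)^{2} - -3849 = \left(6 - \frac{17}{3}\right) 49 + 3849 = \frac{1}{3} \cdot 49 + 3849 = \frac{49}{3} + 3849 = \frac{11596}{3}$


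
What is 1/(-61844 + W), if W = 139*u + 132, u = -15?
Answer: -1/63797 ≈ -1.5675e-5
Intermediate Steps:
W = -1953 (W = 139*(-15) + 132 = -2085 + 132 = -1953)
1/(-61844 + W) = 1/(-61844 - 1953) = 1/(-63797) = -1/63797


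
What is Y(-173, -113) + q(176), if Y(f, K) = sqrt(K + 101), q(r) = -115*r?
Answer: -20240 + 2*I*sqrt(3) ≈ -20240.0 + 3.4641*I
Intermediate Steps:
Y(f, K) = sqrt(101 + K)
Y(-173, -113) + q(176) = sqrt(101 - 113) - 115*176 = sqrt(-12) - 20240 = 2*I*sqrt(3) - 20240 = -20240 + 2*I*sqrt(3)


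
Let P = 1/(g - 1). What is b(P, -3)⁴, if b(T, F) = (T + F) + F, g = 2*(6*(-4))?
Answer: 7573350625/5764801 ≈ 1313.7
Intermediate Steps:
g = -48 (g = 2*(-24) = -48)
P = -1/49 (P = 1/(-48 - 1) = 1/(-49) = -1/49 ≈ -0.020408)
b(T, F) = T + 2*F (b(T, F) = (F + T) + F = T + 2*F)
b(P, -3)⁴ = (-1/49 + 2*(-3))⁴ = (-1/49 - 6)⁴ = (-295/49)⁴ = 7573350625/5764801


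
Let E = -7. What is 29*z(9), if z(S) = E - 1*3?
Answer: -290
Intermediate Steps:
z(S) = -10 (z(S) = -7 - 1*3 = -7 - 3 = -10)
29*z(9) = 29*(-10) = -290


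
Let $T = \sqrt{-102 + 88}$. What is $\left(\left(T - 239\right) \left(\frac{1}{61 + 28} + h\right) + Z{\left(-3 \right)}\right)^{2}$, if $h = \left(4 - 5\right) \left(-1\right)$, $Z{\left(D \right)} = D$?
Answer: $\frac{474124329}{7921} - \frac{3919860 i \sqrt{14}}{7921} \approx 59857.0 - 1851.6 i$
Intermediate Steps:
$h = 1$ ($h = \left(-1\right) \left(-1\right) = 1$)
$T = i \sqrt{14}$ ($T = \sqrt{-14} = i \sqrt{14} \approx 3.7417 i$)
$\left(\left(T - 239\right) \left(\frac{1}{61 + 28} + h\right) + Z{\left(-3 \right)}\right)^{2} = \left(\left(i \sqrt{14} - 239\right) \left(\frac{1}{61 + 28} + 1\right) - 3\right)^{2} = \left(\left(-239 + i \sqrt{14}\right) \left(\frac{1}{89} + 1\right) - 3\right)^{2} = \left(\left(-239 + i \sqrt{14}\right) \frac{90}{89} - 3\right)^{2} = \left(\left(- \frac{21510}{89} + \frac{90 i \sqrt{14}}{89}\right) - 3\right)^{2} = \left(- \frac{21777}{89} + \frac{90 i \sqrt{14}}{89}\right)^{2}$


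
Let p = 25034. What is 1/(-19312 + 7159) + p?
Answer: 304238201/12153 ≈ 25034.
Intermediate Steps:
1/(-19312 + 7159) + p = 1/(-19312 + 7159) + 25034 = 1/(-12153) + 25034 = -1/12153 + 25034 = 304238201/12153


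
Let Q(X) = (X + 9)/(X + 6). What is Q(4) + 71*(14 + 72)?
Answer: 61073/10 ≈ 6107.3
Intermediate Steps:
Q(X) = (9 + X)/(6 + X)
Q(4) + 71*(14 + 72) = (9 + 4)/(6 + 4) + 71*(14 + 72) = 13/10 + 71*86 = (1/10)*13 + 6106 = 13/10 + 6106 = 61073/10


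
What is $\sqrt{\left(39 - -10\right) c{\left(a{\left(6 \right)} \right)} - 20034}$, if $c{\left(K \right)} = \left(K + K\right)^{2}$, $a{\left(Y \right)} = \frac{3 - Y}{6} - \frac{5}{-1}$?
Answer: $3 i \sqrt{1785} \approx 126.75 i$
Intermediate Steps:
$a{\left(Y \right)} = \frac{11}{2} - \frac{Y}{6}$ ($a{\left(Y \right)} = \left(3 - Y\right) \frac{1}{6} - -5 = \left(\frac{1}{2} - \frac{Y}{6}\right) + 5 = \frac{11}{2} - \frac{Y}{6}$)
$c{\left(K \right)} = 4 K^{2}$ ($c{\left(K \right)} = \left(2 K\right)^{2} = 4 K^{2}$)
$\sqrt{\left(39 - -10\right) c{\left(a{\left(6 \right)} \right)} - 20034} = \sqrt{\left(39 - -10\right) 4 \left(\frac{11}{2} - 1\right)^{2} - 20034} = \sqrt{\left(39 + \left(-27 + 37\right)\right) 4 \left(\frac{11}{2} - 1\right)^{2} - 20034} = \sqrt{\left(39 + 10\right) 4 \left(\frac{9}{2}\right)^{2} - 20034} = \sqrt{49 \cdot 4 \cdot \frac{81}{4} - 20034} = \sqrt{49 \cdot 81 - 20034} = \sqrt{3969 - 20034} = \sqrt{-16065} = 3 i \sqrt{1785}$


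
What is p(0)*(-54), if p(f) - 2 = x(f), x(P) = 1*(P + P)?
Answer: -108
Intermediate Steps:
x(P) = 2*P (x(P) = 1*(2*P) = 2*P)
p(f) = 2 + 2*f
p(0)*(-54) = (2 + 2*0)*(-54) = (2 + 0)*(-54) = 2*(-54) = -108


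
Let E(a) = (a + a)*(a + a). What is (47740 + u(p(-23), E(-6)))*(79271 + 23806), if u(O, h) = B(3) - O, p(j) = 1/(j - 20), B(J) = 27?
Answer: 211718302614/43 ≈ 4.9237e+9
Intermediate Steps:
E(a) = 4*a² (E(a) = (2*a)*(2*a) = 4*a²)
p(j) = 1/(-20 + j)
u(O, h) = 27 - O
(47740 + u(p(-23), E(-6)))*(79271 + 23806) = (47740 + (27 - 1/(-20 - 23)))*(79271 + 23806) = (47740 + (27 - 1/(-43)))*103077 = (47740 + (27 - 1*(-1/43)))*103077 = (47740 + (27 + 1/43))*103077 = (47740 + 1162/43)*103077 = (2053982/43)*103077 = 211718302614/43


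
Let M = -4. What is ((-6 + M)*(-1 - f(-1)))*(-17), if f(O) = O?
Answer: 0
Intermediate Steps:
((-6 + M)*(-1 - f(-1)))*(-17) = ((-6 - 4)*(-1 - 1*(-1)))*(-17) = -10*(-1 + 1)*(-17) = -10*0*(-17) = 0*(-17) = 0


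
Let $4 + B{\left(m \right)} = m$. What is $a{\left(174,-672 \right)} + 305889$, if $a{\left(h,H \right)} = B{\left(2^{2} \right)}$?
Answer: $305889$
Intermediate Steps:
$B{\left(m \right)} = -4 + m$
$a{\left(h,H \right)} = 0$ ($a{\left(h,H \right)} = -4 + 2^{2} = -4 + 4 = 0$)
$a{\left(174,-672 \right)} + 305889 = 0 + 305889 = 305889$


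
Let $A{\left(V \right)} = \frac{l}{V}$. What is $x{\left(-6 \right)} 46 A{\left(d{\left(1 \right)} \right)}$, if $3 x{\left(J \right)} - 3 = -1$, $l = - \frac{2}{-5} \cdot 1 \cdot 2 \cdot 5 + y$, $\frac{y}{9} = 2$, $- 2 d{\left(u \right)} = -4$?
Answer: $\frac{1012}{3} \approx 337.33$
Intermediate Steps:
$d{\left(u \right)} = 2$ ($d{\left(u \right)} = \left(- \frac{1}{2}\right) \left(-4\right) = 2$)
$y = 18$ ($y = 9 \cdot 2 = 18$)
$l = 22$ ($l = - \frac{2}{-5} \cdot 1 \cdot 2 \cdot 5 + 18 = \left(-2\right) \left(- \frac{1}{5}\right) 2 \cdot 5 + 18 = \frac{2}{5} \cdot 2 \cdot 5 + 18 = \frac{4}{5} \cdot 5 + 18 = 4 + 18 = 22$)
$A{\left(V \right)} = \frac{22}{V}$
$x{\left(J \right)} = \frac{2}{3}$ ($x{\left(J \right)} = 1 + \frac{1}{3} \left(-1\right) = 1 - \frac{1}{3} = \frac{2}{3}$)
$x{\left(-6 \right)} 46 A{\left(d{\left(1 \right)} \right)} = \frac{2}{3} \cdot 46 \cdot \frac{22}{2} = \frac{92 \cdot 22 \cdot \frac{1}{2}}{3} = \frac{92}{3} \cdot 11 = \frac{1012}{3}$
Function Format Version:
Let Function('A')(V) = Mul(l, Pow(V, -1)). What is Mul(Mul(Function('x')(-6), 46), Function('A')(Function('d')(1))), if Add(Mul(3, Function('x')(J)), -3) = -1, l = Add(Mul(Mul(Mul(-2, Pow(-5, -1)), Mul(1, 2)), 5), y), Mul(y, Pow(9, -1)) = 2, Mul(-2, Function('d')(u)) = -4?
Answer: Rational(1012, 3) ≈ 337.33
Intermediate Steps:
Function('d')(u) = 2 (Function('d')(u) = Mul(Rational(-1, 2), -4) = 2)
y = 18 (y = Mul(9, 2) = 18)
l = 22 (l = Add(Mul(Mul(Mul(-2, Pow(-5, -1)), Mul(1, 2)), 5), 18) = Add(Mul(Mul(Mul(-2, Rational(-1, 5)), 2), 5), 18) = Add(Mul(Mul(Rational(2, 5), 2), 5), 18) = Add(Mul(Rational(4, 5), 5), 18) = Add(4, 18) = 22)
Function('A')(V) = Mul(22, Pow(V, -1))
Function('x')(J) = Rational(2, 3) (Function('x')(J) = Add(1, Mul(Rational(1, 3), -1)) = Add(1, Rational(-1, 3)) = Rational(2, 3))
Mul(Mul(Function('x')(-6), 46), Function('A')(Function('d')(1))) = Mul(Mul(Rational(2, 3), 46), Mul(22, Pow(2, -1))) = Mul(Rational(92, 3), Mul(22, Rational(1, 2))) = Mul(Rational(92, 3), 11) = Rational(1012, 3)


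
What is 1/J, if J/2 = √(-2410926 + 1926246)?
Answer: -I*√121170/484680 ≈ -0.00071819*I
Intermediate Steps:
J = 4*I*√121170 (J = 2*√(-2410926 + 1926246) = 2*√(-484680) = 2*(2*I*√121170) = 4*I*√121170 ≈ 1392.4*I)
1/J = 1/(4*I*√121170) = -I*√121170/484680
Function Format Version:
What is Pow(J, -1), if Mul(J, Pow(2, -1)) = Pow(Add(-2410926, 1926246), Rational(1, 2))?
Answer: Mul(Rational(-1, 484680), I, Pow(121170, Rational(1, 2))) ≈ Mul(-0.00071819, I)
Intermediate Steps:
J = Mul(4, I, Pow(121170, Rational(1, 2))) (J = Mul(2, Pow(Add(-2410926, 1926246), Rational(1, 2))) = Mul(2, Pow(-484680, Rational(1, 2))) = Mul(2, Mul(2, I, Pow(121170, Rational(1, 2)))) = Mul(4, I, Pow(121170, Rational(1, 2))) ≈ Mul(1392.4, I))
Pow(J, -1) = Pow(Mul(4, I, Pow(121170, Rational(1, 2))), -1) = Mul(Rational(-1, 484680), I, Pow(121170, Rational(1, 2)))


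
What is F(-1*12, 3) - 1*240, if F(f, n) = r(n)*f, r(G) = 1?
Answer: -252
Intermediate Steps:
F(f, n) = f (F(f, n) = 1*f = f)
F(-1*12, 3) - 1*240 = -1*12 - 1*240 = -12 - 240 = -252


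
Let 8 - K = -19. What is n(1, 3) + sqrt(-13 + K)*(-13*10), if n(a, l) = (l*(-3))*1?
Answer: -9 - 130*sqrt(14) ≈ -495.42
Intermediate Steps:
K = 27 (K = 8 - 1*(-19) = 8 + 19 = 27)
n(a, l) = -3*l (n(a, l) = -3*l*1 = -3*l)
n(1, 3) + sqrt(-13 + K)*(-13*10) = -3*3 + sqrt(-13 + 27)*(-13*10) = -9 + sqrt(14)*(-130) = -9 - 130*sqrt(14)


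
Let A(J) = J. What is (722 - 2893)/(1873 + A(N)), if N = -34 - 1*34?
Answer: -2171/1805 ≈ -1.2028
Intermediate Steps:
N = -68 (N = -34 - 34 = -68)
(722 - 2893)/(1873 + A(N)) = (722 - 2893)/(1873 - 68) = -2171/1805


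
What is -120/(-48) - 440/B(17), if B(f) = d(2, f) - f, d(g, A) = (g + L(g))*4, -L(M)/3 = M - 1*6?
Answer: -685/78 ≈ -8.7820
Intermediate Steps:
L(M) = 18 - 3*M (L(M) = -3*(M - 1*6) = -3*(M - 6) = -3*(-6 + M) = 18 - 3*M)
d(g, A) = 72 - 8*g (d(g, A) = (g + (18 - 3*g))*4 = (18 - 2*g)*4 = 72 - 8*g)
B(f) = 56 - f (B(f) = (72 - 8*2) - f = (72 - 16) - f = 56 - f)
-120/(-48) - 440/B(17) = -120/(-48) - 440/(56 - 1*17) = -120*(-1/48) - 440/(56 - 17) = 5/2 - 440/39 = -685/78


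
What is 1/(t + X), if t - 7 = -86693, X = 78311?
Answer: -1/8375 ≈ -0.00011940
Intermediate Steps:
t = -86686 (t = 7 - 86693 = -86686)
1/(t + X) = 1/(-86686 + 78311) = 1/(-8375) = -1/8375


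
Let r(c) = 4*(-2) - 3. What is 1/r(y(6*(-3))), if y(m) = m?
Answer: -1/11 ≈ -0.090909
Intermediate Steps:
r(c) = -11 (r(c) = -8 - 3 = -11)
1/r(y(6*(-3))) = 1/(-11) = -1/11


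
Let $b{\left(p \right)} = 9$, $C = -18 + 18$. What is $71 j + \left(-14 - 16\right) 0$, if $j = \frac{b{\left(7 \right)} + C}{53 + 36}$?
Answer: $\frac{639}{89} \approx 7.1798$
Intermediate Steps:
$C = 0$
$j = \frac{9}{89}$ ($j = \frac{9 + 0}{53 + 36} = \frac{9}{89} \approx 0.10112$)
$71 j + \left(-14 - 16\right) 0 = 71 \cdot \frac{9}{89} + \left(-14 - 16\right) 0 = \frac{639}{89} - 0 = \frac{639}{89} + 0 = \frac{639}{89}$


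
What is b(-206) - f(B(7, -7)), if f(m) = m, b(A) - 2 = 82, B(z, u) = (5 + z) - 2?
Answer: 74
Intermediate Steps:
B(z, u) = 3 + z
b(A) = 84 (b(A) = 2 + 82 = 84)
b(-206) - f(B(7, -7)) = 84 - (3 + 7) = 84 - 1*10 = 84 - 10 = 74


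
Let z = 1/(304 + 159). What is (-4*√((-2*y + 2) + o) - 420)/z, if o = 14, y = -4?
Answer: -194460 - 3704*√6 ≈ -2.0353e+5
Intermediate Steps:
z = 1/463 ≈ 0.0021598
(-4*√((-2*y + 2) + o) - 420)/z = (-4*√((-2*(-4) + 2) + 14) - 420)/(1/463) = (-4*√((8 + 2) + 14) - 420)*463 = (-4*√(10 + 14) - 420)*463 = (-8*√6 - 420)*463 = (-420 - 8*√6)*463 = -194460 - 3704*√6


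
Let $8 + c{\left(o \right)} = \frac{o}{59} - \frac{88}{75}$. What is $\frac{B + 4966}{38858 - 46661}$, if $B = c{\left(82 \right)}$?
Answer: $- \frac{21940108}{34528275} \approx -0.63542$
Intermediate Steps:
$c{\left(o \right)} = - \frac{688}{75} + \frac{o}{59}$ ($c{\left(o \right)} = -8 + \left(\frac{o}{59} - \frac{88}{75}\right) = -8 + \left(- \frac{88}{75} + \frac{o}{59}\right) = - \frac{688}{75} + \frac{o}{59}$)
$B = - \frac{34442}{4425}$ ($B = - \frac{688}{75} + \frac{1}{59} \cdot 82 = - \frac{688}{75} + \frac{82}{59} = - \frac{34442}{4425} \approx -7.7835$)
$\frac{B + 4966}{38858 - 46661} = \frac{- \frac{34442}{4425} + 4966}{38858 - 46661} = \frac{21940108}{4425 \left(-7803\right)} = \frac{21940108}{4425} \left(- \frac{1}{7803}\right) = - \frac{21940108}{34528275}$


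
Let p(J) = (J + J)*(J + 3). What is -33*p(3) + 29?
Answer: -1159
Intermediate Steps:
p(J) = 2*J*(3 + J) (p(J) = (2*J)*(3 + J) = 2*J*(3 + J))
-33*p(3) + 29 = -66*3*(3 + 3) + 29 = -66*3*6 + 29 = -33*36 + 29 = -1188 + 29 = -1159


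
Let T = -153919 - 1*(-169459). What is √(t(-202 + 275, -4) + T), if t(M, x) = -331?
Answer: √15209 ≈ 123.32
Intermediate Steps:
T = 15540 (T = -153919 + 169459 = 15540)
√(t(-202 + 275, -4) + T) = √(-331 + 15540) = √15209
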